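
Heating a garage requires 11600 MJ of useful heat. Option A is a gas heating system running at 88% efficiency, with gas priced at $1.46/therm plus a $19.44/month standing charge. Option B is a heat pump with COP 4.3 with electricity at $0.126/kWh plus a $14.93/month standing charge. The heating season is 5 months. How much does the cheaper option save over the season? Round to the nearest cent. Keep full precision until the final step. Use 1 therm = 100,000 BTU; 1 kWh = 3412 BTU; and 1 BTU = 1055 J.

$110.54

Heat load = 11600 MJ = 11,600,000,000 J / 1055 = 10,995,261 BTU
Gas: input = 10,995,261 / 0.88 = 12,494,614 BTU = 124.9 therm → 124.9 × $1.46 = $182.42; + 5 × $19.44 standing = $279.62
Heat pump: 10,995,261 BTU / 3412 = 3,223 kWh heat; / 4.3 = 749.4 kWh in → × $0.126 = $94.43; + 5 × $14.93 standing = $169.08
Difference = |$279.62 − $169.08| = $110.54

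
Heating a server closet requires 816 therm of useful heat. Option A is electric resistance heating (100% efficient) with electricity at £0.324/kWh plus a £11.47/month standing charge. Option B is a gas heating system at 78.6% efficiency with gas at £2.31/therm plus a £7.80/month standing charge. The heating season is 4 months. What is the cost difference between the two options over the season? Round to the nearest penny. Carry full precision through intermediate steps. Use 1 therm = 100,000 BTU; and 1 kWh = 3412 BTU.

Heat load = 816 therm × 100,000 = 81,600,000 BTU
Gas: input = 81,600,000 / 0.786 = 103,816,794 BTU = 1,038 therm → 1,038 × £2.31 = £2,398.17; + 4 × £7.80 standing = £2,429.37
Electric: 81,600,000 BTU / 3412 = 23,920 kWh → × £0.324 = £7,748.65; + 4 × £11.47 standing = £7,794.53
Difference = |£2,429.37 − £7,794.53| = £5,365.16

£5365.16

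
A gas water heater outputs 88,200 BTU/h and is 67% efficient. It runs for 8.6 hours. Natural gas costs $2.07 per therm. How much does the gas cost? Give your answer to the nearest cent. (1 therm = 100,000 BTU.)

$23.43

Heat delivered = 88,200 BTU/h × 8.6 h = 758,520 BTU
Gas input = 758,520 / 0.67 = 1,132,119 BTU
= 1,132,119 / 100,000 = 11.32 therm
Cost = 11.32 × $2.07/therm = $23.43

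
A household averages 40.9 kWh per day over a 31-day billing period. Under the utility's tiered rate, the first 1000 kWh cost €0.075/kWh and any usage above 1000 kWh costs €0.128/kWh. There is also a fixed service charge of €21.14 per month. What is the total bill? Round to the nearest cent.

Usage = 40.9 kWh/day × 31 days = 1267.9 kWh
First 1000 kWh × €0.075 = €75.00
Remaining 267.9 kWh × €0.128 = €34.29
Energy charge = €109.29; + service €21.14 = €130.43

€130.43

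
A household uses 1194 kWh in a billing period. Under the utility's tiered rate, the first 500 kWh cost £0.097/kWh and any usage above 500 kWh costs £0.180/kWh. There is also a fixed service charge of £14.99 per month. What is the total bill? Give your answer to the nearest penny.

First 500 kWh × £0.097 = £48.50
Remaining 694 kWh × £0.180 = £124.92
Energy charge = £173.42; + service £14.99 = £188.41

£188.41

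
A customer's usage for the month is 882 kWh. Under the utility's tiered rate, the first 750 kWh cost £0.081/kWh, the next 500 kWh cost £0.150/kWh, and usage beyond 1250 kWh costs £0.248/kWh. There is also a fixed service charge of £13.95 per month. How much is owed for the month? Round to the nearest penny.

£94.50

First 750 kWh × £0.081 = £60.75
Next 132 kWh × £0.150 = £19.80
Remaining tier: 0 kWh (not reached)
Energy charge = £80.55; + service £13.95 = £94.50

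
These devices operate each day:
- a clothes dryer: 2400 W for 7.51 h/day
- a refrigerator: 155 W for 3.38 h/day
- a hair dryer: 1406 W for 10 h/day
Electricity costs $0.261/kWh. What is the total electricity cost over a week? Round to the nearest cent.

$59.57

clothes dryer: 2400 W × 7.51 h × 7 d = 126,168 Wh = 126.2 kWh
refrigerator: 155 W × 3.38 h × 7 d = 3,667 Wh = 3.667 kWh
hair dryer: 1406 W × 10 h × 7 d = 98,420 Wh = 98.42 kWh
Total energy = 126.2 + 3.667 + 98.42 = 228.3 kWh
Cost = 228.3 kWh × $0.261 = $59.57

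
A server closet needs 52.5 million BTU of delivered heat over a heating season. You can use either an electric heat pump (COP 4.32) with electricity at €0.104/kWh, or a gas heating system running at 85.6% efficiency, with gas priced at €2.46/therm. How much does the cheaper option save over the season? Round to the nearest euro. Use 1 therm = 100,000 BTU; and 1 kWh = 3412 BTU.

Heat load = 52.5 × 10⁶ BTU = 52,500,000 BTU
Gas: input = 52,500,000 / 0.856 = 61,331,776 BTU = 613.3 therm → 613.3 × €2.46 = €1,508.76
Heat pump: 52,500,000 BTU / 3412 = 15,390 kWh heat; / 4.32 = 3,562 kWh in → × €0.104 = €370.42
Difference = |€1,508.76 − €370.42| = €1,138.34 ≈ €1138

€1138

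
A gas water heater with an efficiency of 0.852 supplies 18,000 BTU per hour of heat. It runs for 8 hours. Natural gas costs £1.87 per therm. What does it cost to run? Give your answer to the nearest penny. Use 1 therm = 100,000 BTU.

Heat delivered = 18,000 BTU/h × 8 h = 144,000 BTU
Gas input = 144,000 / 0.852 = 169,014 BTU
= 169,014 / 100,000 = 1.69 therm
Cost = 1.69 × £1.87/therm = £3.16

£3.16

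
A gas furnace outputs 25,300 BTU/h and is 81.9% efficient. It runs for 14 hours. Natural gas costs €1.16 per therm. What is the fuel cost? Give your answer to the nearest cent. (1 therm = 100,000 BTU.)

€5.02

Heat delivered = 25,300 BTU/h × 14 h = 354,200 BTU
Gas input = 354,200 / 0.819 = 432,479 BTU
= 432,479 / 100,000 = 4.325 therm
Cost = 4.325 × €1.16/therm = €5.02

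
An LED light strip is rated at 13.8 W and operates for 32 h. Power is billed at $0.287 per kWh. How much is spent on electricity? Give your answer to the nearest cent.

$0.13

Energy = 13.8 W × 32 h = 442 Wh = 0.4416 kWh
Cost = 0.4416 kWh × $0.287/kWh = $0.13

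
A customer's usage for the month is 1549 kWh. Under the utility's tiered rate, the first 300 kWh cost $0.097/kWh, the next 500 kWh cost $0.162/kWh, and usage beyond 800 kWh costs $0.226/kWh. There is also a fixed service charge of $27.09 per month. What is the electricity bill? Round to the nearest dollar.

First 300 kWh × $0.097 = $29.10
Next 500 kWh × $0.162 = $81.00
Remaining 749 kWh × $0.226 = $169.27
Energy charge = $279.37; + service $27.09 = $306.46 ≈ $306

$306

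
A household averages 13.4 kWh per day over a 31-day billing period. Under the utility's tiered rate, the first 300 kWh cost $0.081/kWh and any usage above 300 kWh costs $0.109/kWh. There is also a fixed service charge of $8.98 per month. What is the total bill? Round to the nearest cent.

Usage = 13.4 kWh/day × 31 days = 415.4 kWh
First 300 kWh × $0.081 = $24.30
Remaining 115.4 kWh × $0.109 = $12.58
Energy charge = $36.88; + service $8.98 = $45.86

$45.86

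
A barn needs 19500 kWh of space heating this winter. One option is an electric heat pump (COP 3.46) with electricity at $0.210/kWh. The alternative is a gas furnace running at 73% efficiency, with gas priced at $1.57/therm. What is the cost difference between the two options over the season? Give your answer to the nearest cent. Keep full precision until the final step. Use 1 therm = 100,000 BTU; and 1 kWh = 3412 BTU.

$247.41

Heat load = 19500 kWh × 3412 = 66,534,000 BTU
Gas: input = 66,534,000 / 0.73 = 91,142,466 BTU = 911.4 therm → 911.4 × $1.57 = $1,430.94
Heat pump: 66,534,000 BTU / 3412 = 19,500 kWh heat; / 3.46 = 5,636 kWh in → × $0.210 = $1,183.53
Difference = |$1,430.94 − $1,183.53| = $247.41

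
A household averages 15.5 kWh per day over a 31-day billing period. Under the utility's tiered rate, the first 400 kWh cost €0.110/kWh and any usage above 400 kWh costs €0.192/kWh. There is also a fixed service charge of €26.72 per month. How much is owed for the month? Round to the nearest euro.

€86

Usage = 15.5 kWh/day × 31 days = 480.5 kWh
First 400 kWh × €0.110 = €44.00
Remaining 80.5 kWh × €0.192 = €15.46
Energy charge = €59.46; + service €26.72 = €86.18 ≈ €86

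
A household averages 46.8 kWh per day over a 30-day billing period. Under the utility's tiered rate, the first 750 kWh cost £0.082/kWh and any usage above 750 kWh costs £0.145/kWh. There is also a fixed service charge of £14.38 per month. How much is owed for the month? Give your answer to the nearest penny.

Usage = 46.8 kWh/day × 30 days = 1404 kWh
First 750 kWh × £0.082 = £61.50
Remaining 654 kWh × £0.145 = £94.83
Energy charge = £156.33; + service £14.38 = £170.71

£170.71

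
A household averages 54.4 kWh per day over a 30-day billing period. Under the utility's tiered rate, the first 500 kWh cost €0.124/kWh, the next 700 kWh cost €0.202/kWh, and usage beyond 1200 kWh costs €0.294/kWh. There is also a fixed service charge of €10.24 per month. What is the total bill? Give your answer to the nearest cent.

€340.65

Usage = 54.4 kWh/day × 30 days = 1632 kWh
First 500 kWh × €0.124 = €62.00
Next 700 kWh × €0.202 = €141.40
Remaining 432 kWh × €0.294 = €127.01
Energy charge = €330.41; + service €10.24 = €340.65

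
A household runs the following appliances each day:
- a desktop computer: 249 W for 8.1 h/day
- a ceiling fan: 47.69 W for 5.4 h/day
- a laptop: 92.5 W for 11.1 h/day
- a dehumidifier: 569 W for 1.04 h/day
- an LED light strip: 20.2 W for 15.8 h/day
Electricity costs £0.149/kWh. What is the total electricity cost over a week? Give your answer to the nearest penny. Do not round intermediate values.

£4.39

desktop computer: 249 W × 8.1 h × 7 d = 14,118 Wh = 14.12 kWh
ceiling fan: 47.69 W × 5.4 h × 7 d = 1,803 Wh = 1.803 kWh
laptop: 92.5 W × 11.1 h × 7 d = 7,187 Wh = 7.187 kWh
dehumidifier: 569 W × 1.04 h × 7 d = 4,142 Wh = 4.142 kWh
LED light strip: 20.2 W × 15.8 h × 7 d = 2,234 Wh = 2.234 kWh
Total energy = 14.12 + 1.803 + 7.187 + 4.142 + 2.234 = 29.48 kWh
Cost = 29.48 kWh × £0.149 = £4.39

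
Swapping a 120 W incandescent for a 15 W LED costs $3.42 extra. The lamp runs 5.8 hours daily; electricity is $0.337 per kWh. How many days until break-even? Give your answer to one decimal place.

Power saved = 120 − 15 = 105 W
Daily energy saved = 105 W × 5.8 h = 609 Wh = 0.609 kWh
Daily savings = 0.609 × $0.337 = $0.2052
Payback = $3.42 / $0.2052 per day = 16.66 days

16.7 days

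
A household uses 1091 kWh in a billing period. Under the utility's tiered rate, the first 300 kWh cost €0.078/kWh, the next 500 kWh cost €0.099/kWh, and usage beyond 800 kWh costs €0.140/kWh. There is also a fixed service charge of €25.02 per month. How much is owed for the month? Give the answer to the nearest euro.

First 300 kWh × €0.078 = €23.40
Next 500 kWh × €0.099 = €49.50
Remaining 291 kWh × €0.140 = €40.74
Energy charge = €113.64; + service €25.02 = €138.66 ≈ €139

€139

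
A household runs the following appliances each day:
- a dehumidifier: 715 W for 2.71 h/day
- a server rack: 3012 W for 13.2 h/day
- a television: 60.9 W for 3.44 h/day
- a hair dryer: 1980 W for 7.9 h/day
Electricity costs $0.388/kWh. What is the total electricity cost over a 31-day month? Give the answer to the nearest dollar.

$692

dehumidifier: 715 W × 2.71 h × 31 d = 60,067 Wh = 60.07 kWh
server rack: 3012 W × 13.2 h × 31 d = 1,232,510 Wh = 1,233 kWh
television: 60.9 W × 3.44 h × 31 d = 6,494 Wh = 6.494 kWh
hair dryer: 1980 W × 7.9 h × 31 d = 484,902 Wh = 484.9 kWh
Total energy = 60.07 + 1,233 + 6.494 + 484.9 = 1,784 kWh
Cost = 1,784 kWh × $0.388 = $692.18 ≈ $692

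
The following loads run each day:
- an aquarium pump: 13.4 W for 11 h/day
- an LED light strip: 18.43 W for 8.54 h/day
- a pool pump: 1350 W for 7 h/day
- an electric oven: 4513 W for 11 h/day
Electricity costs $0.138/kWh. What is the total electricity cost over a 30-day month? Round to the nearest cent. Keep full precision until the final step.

aquarium pump: 13.4 W × 11 h × 30 d = 4,422 Wh = 4.422 kWh
LED light strip: 18.43 W × 8.54 h × 30 d = 4,722 Wh = 4.722 kWh
pool pump: 1350 W × 7 h × 30 d = 283,500 Wh = 283.5 kWh
electric oven: 4513 W × 11 h × 30 d = 1,489,290 Wh = 1,489 kWh
Total energy = 4.422 + 4.722 + 283.5 + 1,489 = 1,782 kWh
Cost = 1,782 kWh × $0.138 = $245.91

$245.91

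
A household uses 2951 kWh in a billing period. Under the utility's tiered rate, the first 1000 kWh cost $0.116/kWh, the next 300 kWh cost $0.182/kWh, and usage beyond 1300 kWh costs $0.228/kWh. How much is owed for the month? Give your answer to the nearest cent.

First 1000 kWh × $0.116 = $116.00
Next 300 kWh × $0.182 = $54.60
Remaining 1651 kWh × $0.228 = $376.43
Total = $547.03

$547.03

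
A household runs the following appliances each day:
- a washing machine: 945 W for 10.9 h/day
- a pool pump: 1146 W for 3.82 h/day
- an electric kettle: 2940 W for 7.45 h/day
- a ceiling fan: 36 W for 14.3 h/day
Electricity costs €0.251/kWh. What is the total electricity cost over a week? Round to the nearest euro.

€65

washing machine: 945 W × 10.9 h × 7 d = 72,104 Wh = 72.1 kWh
pool pump: 1146 W × 3.82 h × 7 d = 30,644 Wh = 30.64 kWh
electric kettle: 2940 W × 7.45 h × 7 d = 153,321 Wh = 153.3 kWh
ceiling fan: 36 W × 14.3 h × 7 d = 3,604 Wh = 3.604 kWh
Total energy = 72.1 + 30.64 + 153.3 + 3.604 = 259.7 kWh
Cost = 259.7 kWh × €0.251 = €65.18 ≈ €65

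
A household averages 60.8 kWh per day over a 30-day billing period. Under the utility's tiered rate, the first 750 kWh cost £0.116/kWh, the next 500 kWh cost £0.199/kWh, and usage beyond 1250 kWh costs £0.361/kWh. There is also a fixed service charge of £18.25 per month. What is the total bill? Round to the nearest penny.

Usage = 60.8 kWh/day × 30 days = 1824 kWh
First 750 kWh × £0.116 = £87.00
Next 500 kWh × £0.199 = £99.50
Remaining 574 kWh × £0.361 = £207.21
Energy charge = £393.71; + service £18.25 = £411.96

£411.96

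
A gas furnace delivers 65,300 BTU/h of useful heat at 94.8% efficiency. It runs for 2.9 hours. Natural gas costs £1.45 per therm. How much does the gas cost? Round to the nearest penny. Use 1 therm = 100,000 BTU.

£2.90

Heat delivered = 65,300 BTU/h × 2.9 h = 189,370 BTU
Gas input = 189,370 / 0.948 = 199,757 BTU
= 199,757 / 100,000 = 1.998 therm
Cost = 1.998 × £1.45/therm = £2.90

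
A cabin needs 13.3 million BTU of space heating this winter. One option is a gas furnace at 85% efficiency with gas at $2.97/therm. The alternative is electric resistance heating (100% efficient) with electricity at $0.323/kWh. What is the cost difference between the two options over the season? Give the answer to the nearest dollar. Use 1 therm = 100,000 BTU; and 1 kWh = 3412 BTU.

$794

Heat load = 13.3 × 10⁶ BTU = 13,300,000 BTU
Gas: input = 13,300,000 / 0.85 = 15,647,059 BTU = 156.5 therm → 156.5 × $2.97 = $464.72
Electric: 13,300,000 BTU / 3412 = 3,898 kWh → × $0.323 = $1,259.06
Difference = |$464.72 − $1,259.06| = $794.34 ≈ $794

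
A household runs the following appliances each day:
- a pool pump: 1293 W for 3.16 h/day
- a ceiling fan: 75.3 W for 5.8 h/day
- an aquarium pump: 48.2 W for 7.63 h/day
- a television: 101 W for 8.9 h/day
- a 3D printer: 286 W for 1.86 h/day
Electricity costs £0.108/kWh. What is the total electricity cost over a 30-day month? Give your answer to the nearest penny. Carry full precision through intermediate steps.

pool pump: 1293 W × 3.16 h × 30 d = 122,576 Wh = 122.6 kWh
ceiling fan: 75.3 W × 5.8 h × 30 d = 13,102 Wh = 13.1 kWh
aquarium pump: 48.2 W × 7.63 h × 30 d = 11,033 Wh = 11.03 kWh
television: 101 W × 8.9 h × 30 d = 26,967 Wh = 26.97 kWh
3D printer: 286 W × 1.86 h × 30 d = 15,959 Wh = 15.96 kWh
Total energy = 122.6 + 13.1 + 11.03 + 26.97 + 15.96 = 189.6 kWh
Cost = 189.6 kWh × £0.108 = £20.48

£20.48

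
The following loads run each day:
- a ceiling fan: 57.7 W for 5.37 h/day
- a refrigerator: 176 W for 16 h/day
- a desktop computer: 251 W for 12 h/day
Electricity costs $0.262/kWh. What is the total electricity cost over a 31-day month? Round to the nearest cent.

ceiling fan: 57.7 W × 5.37 h × 31 d = 9,605 Wh = 9.605 kWh
refrigerator: 176 W × 16 h × 31 d = 87,296 Wh = 87.3 kWh
desktop computer: 251 W × 12 h × 31 d = 93,372 Wh = 93.37 kWh
Total energy = 9.605 + 87.3 + 93.37 = 190.3 kWh
Cost = 190.3 kWh × $0.262 = $49.85

$49.85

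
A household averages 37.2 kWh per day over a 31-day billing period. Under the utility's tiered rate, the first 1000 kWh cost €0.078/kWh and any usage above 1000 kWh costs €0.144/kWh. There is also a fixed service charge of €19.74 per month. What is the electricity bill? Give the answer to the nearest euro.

€120

Usage = 37.2 kWh/day × 31 days = 1153.2 kWh
First 1000 kWh × €0.078 = €78.00
Remaining 153.2 kWh × €0.144 = €22.06
Energy charge = €100.06; + service €19.74 = €119.80 ≈ €120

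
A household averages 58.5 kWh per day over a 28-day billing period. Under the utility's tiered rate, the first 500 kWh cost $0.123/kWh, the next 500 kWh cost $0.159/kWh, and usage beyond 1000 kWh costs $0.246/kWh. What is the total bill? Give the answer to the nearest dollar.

Usage = 58.5 kWh/day × 28 days = 1638 kWh
First 500 kWh × $0.123 = $61.50
Next 500 kWh × $0.159 = $79.50
Remaining 638 kWh × $0.246 = $156.95
Total = $297.95 ≈ $298

$298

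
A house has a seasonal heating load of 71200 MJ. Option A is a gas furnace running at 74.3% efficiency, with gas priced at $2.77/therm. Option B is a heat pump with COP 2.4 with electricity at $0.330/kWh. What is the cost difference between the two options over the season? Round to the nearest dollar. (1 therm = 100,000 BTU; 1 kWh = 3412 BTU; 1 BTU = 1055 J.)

Heat load = 71200 MJ = 71,200,000,000 J / 1055 = 67,488,152 BTU
Gas: input = 67,488,152 / 0.743 = 90,831,967 BTU = 908.3 therm → 908.3 × $2.77 = $2,516.05
Heat pump: 67,488,152 BTU / 3412 = 19,780 kWh heat; / 2.4 = 8,242 kWh in → × $0.330 = $2,719.70
Difference = |$2,516.05 − $2,719.70| = $203.66 ≈ $204

$204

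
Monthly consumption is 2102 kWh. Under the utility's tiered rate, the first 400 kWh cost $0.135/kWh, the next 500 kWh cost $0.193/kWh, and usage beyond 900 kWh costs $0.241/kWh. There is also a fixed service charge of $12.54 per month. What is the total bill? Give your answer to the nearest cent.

First 400 kWh × $0.135 = $54.00
Next 500 kWh × $0.193 = $96.50
Remaining 1202 kWh × $0.241 = $289.68
Energy charge = $440.18; + service $12.54 = $452.72

$452.72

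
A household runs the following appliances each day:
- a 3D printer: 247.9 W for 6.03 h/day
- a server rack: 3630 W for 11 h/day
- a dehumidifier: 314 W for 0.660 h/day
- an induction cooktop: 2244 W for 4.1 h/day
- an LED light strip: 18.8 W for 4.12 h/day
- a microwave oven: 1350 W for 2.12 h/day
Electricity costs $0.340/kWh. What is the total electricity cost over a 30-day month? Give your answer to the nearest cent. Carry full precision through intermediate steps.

$548.47

3D printer: 247.9 W × 6.03 h × 30 d = 44,845 Wh = 44.85 kWh
server rack: 3630 W × 11 h × 30 d = 1,197,900 Wh = 1,198 kWh
dehumidifier: 314 W × 0.660 h × 30 d = 6,217 Wh = 6.217 kWh
induction cooktop: 2244 W × 4.1 h × 30 d = 276,012 Wh = 276 kWh
LED light strip: 18.8 W × 4.12 h × 30 d = 2,324 Wh = 2.324 kWh
microwave oven: 1350 W × 2.12 h × 30 d = 85,860 Wh = 85.86 kWh
Total energy = 44.85 + 1,198 + 6.217 + 276 + 2.324 + 85.86 = 1,613 kWh
Cost = 1,613 kWh × $0.340 = $548.47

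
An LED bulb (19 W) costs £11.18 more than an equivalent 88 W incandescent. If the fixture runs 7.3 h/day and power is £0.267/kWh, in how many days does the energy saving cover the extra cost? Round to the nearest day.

Power saved = 88 − 19 = 69 W
Daily energy saved = 69 W × 7.3 h = 503.7 Wh = 0.5037 kWh
Daily savings = 0.5037 × £0.267 = £0.1345
Payback = £11.18 / £0.1345 per day = 83.13 days

83 days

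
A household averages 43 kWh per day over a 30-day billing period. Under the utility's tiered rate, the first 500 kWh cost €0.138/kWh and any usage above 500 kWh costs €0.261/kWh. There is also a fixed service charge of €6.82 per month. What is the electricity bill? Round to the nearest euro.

€282

Usage = 43 kWh/day × 30 days = 1290 kWh
First 500 kWh × €0.138 = €69.00
Remaining 790 kWh × €0.261 = €206.19
Energy charge = €275.19; + service €6.82 = €282.01 ≈ €282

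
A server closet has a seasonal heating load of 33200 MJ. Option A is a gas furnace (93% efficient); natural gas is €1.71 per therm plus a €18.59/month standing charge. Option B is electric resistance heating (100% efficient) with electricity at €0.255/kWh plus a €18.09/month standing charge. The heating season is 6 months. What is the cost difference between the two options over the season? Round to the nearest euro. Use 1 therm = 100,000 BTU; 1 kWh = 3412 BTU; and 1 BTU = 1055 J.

€1770

Heat load = 33200 MJ = 33,200,000,000 J / 1055 = 31,469,194 BTU
Gas: input = 31,469,194 / 0.93 = 33,837,843 BTU = 338.4 therm → 338.4 × €1.71 = €578.63; + 6 × €18.59 standing = €690.17
Electric: 31,469,194 BTU / 3412 = 9,223 kWh → × €0.255 = €2,351.89; + 6 × €18.09 standing = €2,460.43
Difference = |€690.17 − €2,460.43| = €1,770.26 ≈ €1770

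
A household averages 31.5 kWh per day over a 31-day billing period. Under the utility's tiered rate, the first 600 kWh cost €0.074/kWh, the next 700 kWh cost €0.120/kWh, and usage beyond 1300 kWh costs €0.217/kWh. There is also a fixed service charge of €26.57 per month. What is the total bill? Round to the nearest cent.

Usage = 31.5 kWh/day × 31 days = 976.5 kWh
First 600 kWh × €0.074 = €44.40
Next 376.5 kWh × €0.120 = €45.18
Remaining tier: 0 kWh (not reached)
Energy charge = €89.58; + service €26.57 = €116.15

€116.15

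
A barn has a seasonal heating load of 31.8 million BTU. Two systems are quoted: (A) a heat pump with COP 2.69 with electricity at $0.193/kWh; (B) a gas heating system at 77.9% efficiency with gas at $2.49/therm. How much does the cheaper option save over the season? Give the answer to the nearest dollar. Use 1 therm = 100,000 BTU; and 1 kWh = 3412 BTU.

$348

Heat load = 31.8 × 10⁶ BTU = 31,800,000 BTU
Gas: input = 31,800,000 / 0.779 = 40,821,566 BTU = 408.2 therm → 408.2 × $2.49 = $1,016.46
Heat pump: 31,800,000 BTU / 3412 = 9,320 kWh heat; / 2.69 = 3,465 kWh in → × $0.193 = $668.69
Difference = |$1,016.46 − $668.69| = $347.77 ≈ $348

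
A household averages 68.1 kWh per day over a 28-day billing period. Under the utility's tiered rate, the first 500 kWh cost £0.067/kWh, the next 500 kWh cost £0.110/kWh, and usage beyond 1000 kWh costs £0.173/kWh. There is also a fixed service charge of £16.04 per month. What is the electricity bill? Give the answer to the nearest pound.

£261

Usage = 68.1 kWh/day × 28 days = 1906.8 kWh
First 500 kWh × £0.067 = £33.50
Next 500 kWh × £0.110 = £55.00
Remaining 906.8 kWh × £0.173 = £156.88
Energy charge = £245.38; + service £16.04 = £261.42 ≈ £261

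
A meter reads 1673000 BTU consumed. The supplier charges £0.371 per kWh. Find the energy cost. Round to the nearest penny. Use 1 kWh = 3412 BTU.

£181.91

1673000 BTU × (0.00029308 kWh/BTU) = 490.3 kWh
Cost = 490.3 kWh × £0.371/kWh = £181.91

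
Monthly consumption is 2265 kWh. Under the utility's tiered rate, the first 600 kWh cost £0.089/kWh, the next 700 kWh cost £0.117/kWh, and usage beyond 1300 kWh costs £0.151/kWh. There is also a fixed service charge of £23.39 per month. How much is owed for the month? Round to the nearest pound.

First 600 kWh × £0.089 = £53.40
Next 700 kWh × £0.117 = £81.90
Remaining 965 kWh × £0.151 = £145.72
Energy charge = £281.01; + service £23.39 = £304.40 ≈ £304

£304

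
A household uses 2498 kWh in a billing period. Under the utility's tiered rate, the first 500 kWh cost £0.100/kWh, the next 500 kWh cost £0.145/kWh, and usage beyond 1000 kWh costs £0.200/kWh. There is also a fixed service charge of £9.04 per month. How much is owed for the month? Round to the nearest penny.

First 500 kWh × £0.100 = £50.00
Next 500 kWh × £0.145 = £72.50
Remaining 1498 kWh × £0.200 = £299.60
Energy charge = £422.10; + service £9.04 = £431.14

£431.14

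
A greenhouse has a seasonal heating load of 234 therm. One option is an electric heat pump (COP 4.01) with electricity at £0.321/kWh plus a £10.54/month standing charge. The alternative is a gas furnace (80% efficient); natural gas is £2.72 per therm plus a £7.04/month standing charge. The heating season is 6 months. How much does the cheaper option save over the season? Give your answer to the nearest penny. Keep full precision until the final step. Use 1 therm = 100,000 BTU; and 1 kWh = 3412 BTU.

Heat load = 234 therm × 100,000 = 23,400,000 BTU
Gas: input = 23,400,000 / 0.80 = 29,250,000 BTU = 292.5 therm → 292.5 × £2.72 = £795.60; + 6 × £7.04 standing = £837.84
Heat pump: 23,400,000 BTU / 3412 = 6,858 kWh heat; / 4.01 = 1,710 kWh in → × £0.321 = £548.99; + 6 × £10.54 standing = £612.23
Difference = |£837.84 − £612.23| = £225.61

£225.61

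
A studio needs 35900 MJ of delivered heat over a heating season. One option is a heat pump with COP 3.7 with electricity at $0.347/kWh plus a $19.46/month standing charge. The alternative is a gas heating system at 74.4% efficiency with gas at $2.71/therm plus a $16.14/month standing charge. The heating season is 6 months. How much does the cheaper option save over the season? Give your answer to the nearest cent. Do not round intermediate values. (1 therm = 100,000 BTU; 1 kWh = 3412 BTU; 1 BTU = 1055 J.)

$284.24

Heat load = 35900 MJ = 35,900,000,000 J / 1055 = 34,028,436 BTU
Gas: input = 34,028,436 / 0.744 = 45,737,145 BTU = 457.4 therm → 457.4 × $2.71 = $1,239.48; + 6 × $16.14 standing = $1,336.32
Heat pump: 34,028,436 BTU / 3412 = 9,973 kWh heat; / 3.7 = 2,695 kWh in → × $0.347 = $935.32; + 6 × $19.46 standing = $1,052.08
Difference = |$1,336.32 − $1,052.08| = $284.24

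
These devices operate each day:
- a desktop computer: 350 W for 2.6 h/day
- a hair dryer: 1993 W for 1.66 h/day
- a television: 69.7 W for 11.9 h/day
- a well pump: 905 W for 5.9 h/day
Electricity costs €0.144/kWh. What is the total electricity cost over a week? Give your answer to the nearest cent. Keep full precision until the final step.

desktop computer: 350 W × 2.6 h × 7 d = 6,370 Wh = 6.37 kWh
hair dryer: 1993 W × 1.66 h × 7 d = 23,159 Wh = 23.16 kWh
television: 69.7 W × 11.9 h × 7 d = 5,806 Wh = 5.806 kWh
well pump: 905 W × 5.9 h × 7 d = 37,376 Wh = 37.38 kWh
Total energy = 6.37 + 23.16 + 5.806 + 37.38 = 72.71 kWh
Cost = 72.71 kWh × €0.144 = €10.47

€10.47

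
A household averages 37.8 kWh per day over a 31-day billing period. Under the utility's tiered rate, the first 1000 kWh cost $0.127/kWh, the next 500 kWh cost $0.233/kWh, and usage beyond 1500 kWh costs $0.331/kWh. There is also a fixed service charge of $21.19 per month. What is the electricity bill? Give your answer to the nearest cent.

$188.22

Usage = 37.8 kWh/day × 31 days = 1171.8 kWh
First 1000 kWh × $0.127 = $127.00
Next 171.8 kWh × $0.233 = $40.03
Remaining tier: 0 kWh (not reached)
Energy charge = $167.03; + service $21.19 = $188.22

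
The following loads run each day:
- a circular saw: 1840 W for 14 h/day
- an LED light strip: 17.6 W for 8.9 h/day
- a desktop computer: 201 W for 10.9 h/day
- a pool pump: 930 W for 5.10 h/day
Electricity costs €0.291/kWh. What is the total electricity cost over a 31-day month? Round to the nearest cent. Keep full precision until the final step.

circular saw: 1840 W × 14 h × 31 d = 798,560 Wh = 798.6 kWh
LED light strip: 17.6 W × 8.9 h × 31 d = 4,856 Wh = 4.856 kWh
desktop computer: 201 W × 10.9 h × 31 d = 67,918 Wh = 67.92 kWh
pool pump: 930 W × 5.10 h × 31 d = 147,033 Wh = 147 kWh
Total energy = 798.6 + 4.856 + 67.92 + 147 = 1,018 kWh
Cost = 1,018 kWh × €0.291 = €296.34

€296.34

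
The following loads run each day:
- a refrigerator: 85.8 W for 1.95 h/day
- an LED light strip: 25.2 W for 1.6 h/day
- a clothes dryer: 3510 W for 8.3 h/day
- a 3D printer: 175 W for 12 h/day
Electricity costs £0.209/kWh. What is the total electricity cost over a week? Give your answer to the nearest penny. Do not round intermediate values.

£46.00

refrigerator: 85.8 W × 1.95 h × 7 d = 1,171 Wh = 1.171 kWh
LED light strip: 25.2 W × 1.6 h × 7 d = 282 Wh = 0.2822 kWh
clothes dryer: 3510 W × 8.3 h × 7 d = 203,931 Wh = 203.9 kWh
3D printer: 175 W × 12 h × 7 d = 14,700 Wh = 14.7 kWh
Total energy = 1.171 + 0.2822 + 203.9 + 14.7 = 220.1 kWh
Cost = 220.1 kWh × £0.209 = £46.00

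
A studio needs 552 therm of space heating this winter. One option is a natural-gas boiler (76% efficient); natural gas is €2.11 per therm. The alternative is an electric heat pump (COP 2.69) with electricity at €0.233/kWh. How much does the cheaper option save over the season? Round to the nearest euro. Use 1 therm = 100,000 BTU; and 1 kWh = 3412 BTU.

Heat load = 552 therm × 100,000 = 55,200,000 BTU
Gas: input = 55,200,000 / 0.76 = 72,631,579 BTU = 726.3 therm → 726.3 × €2.11 = €1,532.53
Heat pump: 55,200,000 BTU / 3412 = 16,180 kWh heat; / 2.69 = 6,014 kWh in → × €0.233 = €1,401.31
Difference = |€1,532.53 − €1,401.31| = €131.22 ≈ €131

€131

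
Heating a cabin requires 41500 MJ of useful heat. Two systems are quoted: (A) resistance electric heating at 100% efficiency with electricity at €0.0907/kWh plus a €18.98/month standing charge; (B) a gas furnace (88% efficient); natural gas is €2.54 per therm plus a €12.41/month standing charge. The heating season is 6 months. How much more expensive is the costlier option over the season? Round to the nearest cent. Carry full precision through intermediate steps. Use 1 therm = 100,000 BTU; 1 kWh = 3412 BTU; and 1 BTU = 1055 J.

Heat load = 41500 MJ = 41,500,000,000 J / 1055 = 39,336,493 BTU
Gas: input = 39,336,493 / 0.88 = 44,700,560 BTU = 447 therm → 447 × €2.54 = €1,135.39; + 6 × €12.41 standing = €1,209.85
Electric: 39,336,493 BTU / 3412 = 11,530 kWh → × €0.0907 = €1,045.67; + 6 × €18.98 standing = €1,159.55
Difference = |€1,209.85 − €1,159.55| = €50.31

€50.31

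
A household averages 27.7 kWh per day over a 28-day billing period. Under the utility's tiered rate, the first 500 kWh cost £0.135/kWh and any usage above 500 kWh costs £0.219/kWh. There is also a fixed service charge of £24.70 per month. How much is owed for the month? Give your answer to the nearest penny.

Usage = 27.7 kWh/day × 28 days = 775.6 kWh
First 500 kWh × £0.135 = £67.50
Remaining 275.6 kWh × £0.219 = £60.36
Energy charge = £127.86; + service £24.70 = £152.56

£152.56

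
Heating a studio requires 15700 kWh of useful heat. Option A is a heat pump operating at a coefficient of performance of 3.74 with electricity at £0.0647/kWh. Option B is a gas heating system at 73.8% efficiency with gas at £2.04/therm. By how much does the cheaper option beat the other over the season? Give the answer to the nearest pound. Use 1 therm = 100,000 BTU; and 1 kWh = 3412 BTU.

Heat load = 15700 kWh × 3412 = 53,568,400 BTU
Gas: input = 53,568,400 / 0.738 = 72,585,908 BTU = 725.9 therm → 725.9 × £2.04 = £1,480.75
Heat pump: 53,568,400 BTU / 3412 = 15,700 kWh heat; / 3.74 = 4,198 kWh in → × £0.0647 = £271.60
Difference = |£1,480.75 − £271.60| = £1,209.15 ≈ £1209

£1209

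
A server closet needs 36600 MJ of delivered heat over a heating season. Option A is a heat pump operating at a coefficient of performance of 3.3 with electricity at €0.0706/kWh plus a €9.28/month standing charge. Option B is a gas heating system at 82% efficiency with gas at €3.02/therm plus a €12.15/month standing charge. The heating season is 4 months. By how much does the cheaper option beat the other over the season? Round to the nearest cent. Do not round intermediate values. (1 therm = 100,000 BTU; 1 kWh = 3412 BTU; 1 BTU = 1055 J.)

Heat load = 36600 MJ = 36,600,000,000 J / 1055 = 34,691,943 BTU
Gas: input = 34,691,943 / 0.82 = 42,307,248 BTU = 423.1 therm → 423.1 × €3.02 = €1,277.68; + 4 × €12.15 standing = €1,326.28
Heat pump: 34,691,943 BTU / 3412 = 10,170 kWh heat; / 3.3 = 3,081 kWh in → × €0.0706 = €217.53; + 4 × €9.28 standing = €254.65
Difference = |€1,326.28 − €254.65| = €1,071.63

€1071.63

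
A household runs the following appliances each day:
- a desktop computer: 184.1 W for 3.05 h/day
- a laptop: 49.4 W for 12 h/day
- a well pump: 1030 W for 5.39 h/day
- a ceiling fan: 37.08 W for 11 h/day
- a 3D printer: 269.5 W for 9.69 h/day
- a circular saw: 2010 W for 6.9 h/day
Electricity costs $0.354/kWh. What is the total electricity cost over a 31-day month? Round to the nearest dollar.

$259

desktop computer: 184.1 W × 3.05 h × 31 d = 17,407 Wh = 17.41 kWh
laptop: 49.4 W × 12 h × 31 d = 18,377 Wh = 18.38 kWh
well pump: 1030 W × 5.39 h × 31 d = 172,103 Wh = 172.1 kWh
ceiling fan: 37.08 W × 11 h × 31 d = 12,644 Wh = 12.64 kWh
3D printer: 269.5 W × 9.69 h × 31 d = 80,955 Wh = 80.96 kWh
circular saw: 2010 W × 6.9 h × 31 d = 429,939 Wh = 429.9 kWh
Total energy = 17.41 + 18.38 + 172.1 + 12.64 + 80.96 + 429.9 = 731.4 kWh
Cost = 731.4 kWh × $0.354 = $258.92 ≈ $259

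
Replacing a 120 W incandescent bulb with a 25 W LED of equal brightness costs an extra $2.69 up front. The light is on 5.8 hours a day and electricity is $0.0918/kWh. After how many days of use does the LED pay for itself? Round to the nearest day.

Power saved = 120 − 25 = 95 W
Daily energy saved = 95 W × 5.8 h = 551 Wh = 0.551 kWh
Daily savings = 0.551 × $0.0918 = $0.0506
Payback = $2.69 / $0.0506 per day = 53.18 days

53 days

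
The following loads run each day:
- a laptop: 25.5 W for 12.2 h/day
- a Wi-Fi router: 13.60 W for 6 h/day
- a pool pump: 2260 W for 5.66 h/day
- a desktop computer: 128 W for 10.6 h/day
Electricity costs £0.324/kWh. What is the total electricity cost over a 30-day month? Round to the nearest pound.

laptop: 25.5 W × 12.2 h × 30 d = 9,333 Wh = 9.333 kWh
Wi-Fi router: 13.60 W × 6 h × 30 d = 2,448 Wh = 2.448 kWh
pool pump: 2260 W × 5.66 h × 30 d = 383,748 Wh = 383.7 kWh
desktop computer: 128 W × 10.6 h × 30 d = 40,704 Wh = 40.7 kWh
Total energy = 9.333 + 2.448 + 383.7 + 40.7 = 436.2 kWh
Cost = 436.2 kWh × £0.324 = £141.34 ≈ £141

£141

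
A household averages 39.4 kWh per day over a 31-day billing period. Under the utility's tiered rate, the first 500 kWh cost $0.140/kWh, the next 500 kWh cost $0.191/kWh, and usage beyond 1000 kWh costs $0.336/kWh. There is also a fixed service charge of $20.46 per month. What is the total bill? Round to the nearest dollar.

$260

Usage = 39.4 kWh/day × 31 days = 1221.4 kWh
First 500 kWh × $0.140 = $70.00
Next 500 kWh × $0.191 = $95.50
Remaining 221.4 kWh × $0.336 = $74.39
Energy charge = $239.89; + service $20.46 = $260.35 ≈ $260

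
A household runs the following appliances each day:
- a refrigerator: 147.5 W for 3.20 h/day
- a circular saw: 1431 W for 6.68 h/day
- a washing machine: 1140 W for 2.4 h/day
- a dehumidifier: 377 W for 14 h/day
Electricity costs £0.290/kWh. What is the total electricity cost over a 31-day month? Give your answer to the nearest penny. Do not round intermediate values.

refrigerator: 147.5 W × 3.20 h × 31 d = 14,632 Wh = 14.63 kWh
circular saw: 1431 W × 6.68 h × 31 d = 296,331 Wh = 296.3 kWh
washing machine: 1140 W × 2.4 h × 31 d = 84,816 Wh = 84.82 kWh
dehumidifier: 377 W × 14 h × 31 d = 163,618 Wh = 163.6 kWh
Total energy = 14.63 + 296.3 + 84.82 + 163.6 = 559.4 kWh
Cost = 559.4 kWh × £0.290 = £162.23

£162.23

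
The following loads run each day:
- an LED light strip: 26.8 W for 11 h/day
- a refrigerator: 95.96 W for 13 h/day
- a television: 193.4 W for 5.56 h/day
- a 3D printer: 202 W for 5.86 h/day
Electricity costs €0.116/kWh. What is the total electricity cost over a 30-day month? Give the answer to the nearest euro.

LED light strip: 26.8 W × 11 h × 30 d = 8,844 Wh = 8.844 kWh
refrigerator: 95.96 W × 13 h × 30 d = 37,424 Wh = 37.42 kWh
television: 193.4 W × 5.56 h × 30 d = 32,259 Wh = 32.26 kWh
3D printer: 202 W × 5.86 h × 30 d = 35,512 Wh = 35.51 kWh
Total energy = 8.844 + 37.42 + 32.26 + 35.51 = 114 kWh
Cost = 114 kWh × €0.116 = €13.23 ≈ €13

€13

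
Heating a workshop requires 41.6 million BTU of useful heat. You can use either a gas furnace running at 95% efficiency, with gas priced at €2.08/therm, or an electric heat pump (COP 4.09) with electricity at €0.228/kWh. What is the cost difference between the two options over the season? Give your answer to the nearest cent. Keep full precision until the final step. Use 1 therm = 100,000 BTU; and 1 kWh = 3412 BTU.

€231.15

Heat load = 41.6 × 10⁶ BTU = 41,600,000 BTU
Gas: input = 41,600,000 / 0.95 = 43,789,474 BTU = 437.9 therm → 437.9 × €2.08 = €910.82
Heat pump: 41,600,000 BTU / 3412 = 12,190 kWh heat; / 4.09 = 2,981 kWh in → × €0.228 = €679.67
Difference = |€910.82 − €679.67| = €231.15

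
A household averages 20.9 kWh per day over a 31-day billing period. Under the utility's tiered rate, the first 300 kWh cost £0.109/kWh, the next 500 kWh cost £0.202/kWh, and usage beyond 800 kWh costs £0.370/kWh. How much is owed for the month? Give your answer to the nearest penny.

Usage = 20.9 kWh/day × 31 days = 647.9 kWh
First 300 kWh × £0.109 = £32.70
Next 347.9 kWh × £0.202 = £70.28
Remaining tier: 0 kWh (not reached)
Total = £102.98

£102.98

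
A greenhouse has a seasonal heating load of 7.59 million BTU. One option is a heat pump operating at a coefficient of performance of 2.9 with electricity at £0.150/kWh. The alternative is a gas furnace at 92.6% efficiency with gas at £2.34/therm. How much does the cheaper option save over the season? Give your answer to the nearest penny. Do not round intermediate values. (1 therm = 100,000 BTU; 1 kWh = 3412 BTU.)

£76.74

Heat load = 7.59 × 10⁶ BTU = 7,590,000 BTU
Gas: input = 7,590,000 / 0.926 = 8,196,544 BTU = 81.97 therm → 81.97 × £2.34 = £191.80
Heat pump: 7,590,000 BTU / 3412 = 2,225 kWh heat; / 2.9 = 767.1 kWh in → × £0.150 = £115.06
Difference = |£191.80 − £115.06| = £76.74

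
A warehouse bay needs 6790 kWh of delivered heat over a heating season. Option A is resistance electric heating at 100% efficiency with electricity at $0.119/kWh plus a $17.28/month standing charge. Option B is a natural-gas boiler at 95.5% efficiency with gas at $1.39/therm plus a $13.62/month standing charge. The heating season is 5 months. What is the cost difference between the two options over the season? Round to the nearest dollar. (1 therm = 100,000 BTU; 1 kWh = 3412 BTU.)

Heat load = 6790 kWh × 3412 = 23,167,480 BTU
Gas: input = 23,167,480 / 0.955 = 24,259,141 BTU = 242.6 therm → 242.6 × $1.39 = $337.20; + 5 × $13.62 standing = $405.30
Electric: 23,167,480 BTU / 3412 = 6,790 kWh → × $0.119 = $808.01; + 5 × $17.28 standing = $894.41
Difference = |$405.30 − $894.41| = $489.11 ≈ $489

$489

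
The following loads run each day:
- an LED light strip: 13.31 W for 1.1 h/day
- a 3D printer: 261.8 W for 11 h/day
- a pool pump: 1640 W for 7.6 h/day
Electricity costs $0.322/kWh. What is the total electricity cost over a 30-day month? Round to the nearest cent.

$148.36

LED light strip: 13.31 W × 1.1 h × 30 d = 439 Wh = 0.4392 kWh
3D printer: 261.8 W × 11 h × 30 d = 86,394 Wh = 86.39 kWh
pool pump: 1640 W × 7.6 h × 30 d = 373,920 Wh = 373.9 kWh
Total energy = 0.4392 + 86.39 + 373.9 = 460.8 kWh
Cost = 460.8 kWh × $0.322 = $148.36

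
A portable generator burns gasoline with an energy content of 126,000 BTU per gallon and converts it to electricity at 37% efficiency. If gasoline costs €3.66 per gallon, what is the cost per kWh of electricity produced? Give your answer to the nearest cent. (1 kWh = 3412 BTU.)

Electrical output per gallon = 126,000 BTU × 0.37 / 3412 BTU/kWh = 13.66 kWh
Cost per kWh = €3.66 / 13.66 kWh = €0.268

€0.27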